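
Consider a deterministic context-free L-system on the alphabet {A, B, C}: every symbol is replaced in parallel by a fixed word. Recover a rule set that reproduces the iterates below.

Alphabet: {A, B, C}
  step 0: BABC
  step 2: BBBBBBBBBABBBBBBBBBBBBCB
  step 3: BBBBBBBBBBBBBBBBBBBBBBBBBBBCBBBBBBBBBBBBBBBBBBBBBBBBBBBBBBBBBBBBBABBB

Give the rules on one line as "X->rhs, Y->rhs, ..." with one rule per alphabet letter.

A->CB, B->BBB, C->A

  step 2 ⇒ step 3: BBBBBBBBBABBBBBBBBBBBBCB ⇒ BBB·BBB·BBB·BBB·BBB·BBB·BBB·BBB·BBB·CB·BBB·BBB·BBB·BBB·BBB·BBB·BBB·BBB·BBB·BBB·BBB·BBB·A·BBB
    A ↦ CB
    B ↦ BBB
    C ↦ A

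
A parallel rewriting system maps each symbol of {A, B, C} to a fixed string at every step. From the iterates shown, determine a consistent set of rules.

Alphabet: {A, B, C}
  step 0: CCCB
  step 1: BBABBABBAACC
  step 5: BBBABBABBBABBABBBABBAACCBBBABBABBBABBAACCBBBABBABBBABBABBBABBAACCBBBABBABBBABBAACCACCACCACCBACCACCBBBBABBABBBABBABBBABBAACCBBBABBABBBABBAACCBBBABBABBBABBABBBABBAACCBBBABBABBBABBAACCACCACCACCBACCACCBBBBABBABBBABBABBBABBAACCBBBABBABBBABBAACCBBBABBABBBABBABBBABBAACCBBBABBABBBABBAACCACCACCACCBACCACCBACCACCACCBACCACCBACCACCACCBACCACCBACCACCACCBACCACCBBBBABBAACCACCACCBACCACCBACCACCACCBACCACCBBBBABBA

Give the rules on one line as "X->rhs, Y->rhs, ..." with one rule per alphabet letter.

A->B, B->ACC, C->BBA

  step 0 ⇒ step 1: CCCB ⇒ BBA·BBA·BBA·ACC
    B ↦ ACC
    C ↦ BBA
    A ↦ B  (constrained at step 1)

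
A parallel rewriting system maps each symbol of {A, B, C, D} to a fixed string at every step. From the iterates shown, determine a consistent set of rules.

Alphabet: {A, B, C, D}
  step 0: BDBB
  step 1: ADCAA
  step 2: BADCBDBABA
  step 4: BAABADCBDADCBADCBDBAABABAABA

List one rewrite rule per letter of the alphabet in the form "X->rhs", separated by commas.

  step 1 ⇒ step 2: ADCAA ⇒ BA·DC·BD·BA·BA
    A ↦ BA
    C ↦ BD
    D ↦ DC
  step 0 ⇒ step 1: BDBB ⇒ A·DC·A·A
    B ↦ A

A->BA, B->A, C->BD, D->DC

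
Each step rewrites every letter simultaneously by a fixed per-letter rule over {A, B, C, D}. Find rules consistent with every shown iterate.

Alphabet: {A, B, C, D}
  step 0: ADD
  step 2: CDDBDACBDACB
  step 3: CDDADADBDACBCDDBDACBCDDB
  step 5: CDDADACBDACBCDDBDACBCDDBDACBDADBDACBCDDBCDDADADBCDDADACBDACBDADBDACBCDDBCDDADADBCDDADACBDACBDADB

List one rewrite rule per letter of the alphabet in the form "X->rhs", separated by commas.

A->CB, B->DB, C->CD, D->DA

  step 2 ⇒ step 3: CDDBDACBDACB ⇒ CD·DA·DA·DB·DA·CB·CD·DB·DA·CB·CD·DB
    A ↦ CB
    B ↦ DB
    C ↦ CD
    D ↦ DA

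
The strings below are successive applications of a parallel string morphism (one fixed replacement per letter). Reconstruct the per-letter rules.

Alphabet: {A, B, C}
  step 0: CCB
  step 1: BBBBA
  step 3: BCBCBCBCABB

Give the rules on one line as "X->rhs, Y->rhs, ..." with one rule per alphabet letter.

  step 0 ⇒ step 1: CCB ⇒ BB·BB·A
    B ↦ A
    C ↦ BB
    A ↦ BC  (constrained at step 1)

A->BC, B->A, C->BB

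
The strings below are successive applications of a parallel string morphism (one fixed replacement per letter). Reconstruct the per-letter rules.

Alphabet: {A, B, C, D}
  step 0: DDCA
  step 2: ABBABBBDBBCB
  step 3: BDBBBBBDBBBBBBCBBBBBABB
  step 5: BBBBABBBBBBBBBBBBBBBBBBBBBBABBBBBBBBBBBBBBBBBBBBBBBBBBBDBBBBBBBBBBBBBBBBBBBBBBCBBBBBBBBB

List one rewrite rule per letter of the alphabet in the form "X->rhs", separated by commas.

  step 2 ⇒ step 3: ABBABBBDBBCB ⇒ BD·BB·BB·BD·BB·BB·BB·CB·BB·BB·A·BB
    A ↦ BD
    B ↦ BB
    C ↦ A
    D ↦ CB

A->BD, B->BB, C->A, D->CB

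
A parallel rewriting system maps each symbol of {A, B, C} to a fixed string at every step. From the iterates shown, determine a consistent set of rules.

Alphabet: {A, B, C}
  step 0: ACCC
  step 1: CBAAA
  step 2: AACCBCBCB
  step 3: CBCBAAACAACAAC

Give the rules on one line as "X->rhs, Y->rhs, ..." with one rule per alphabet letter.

  step 2 ⇒ step 3: AACCBCBCB ⇒ CB·CB·A·A·AC·A·AC·A·AC
    A ↦ CB
    B ↦ AC
    C ↦ A

A->CB, B->AC, C->A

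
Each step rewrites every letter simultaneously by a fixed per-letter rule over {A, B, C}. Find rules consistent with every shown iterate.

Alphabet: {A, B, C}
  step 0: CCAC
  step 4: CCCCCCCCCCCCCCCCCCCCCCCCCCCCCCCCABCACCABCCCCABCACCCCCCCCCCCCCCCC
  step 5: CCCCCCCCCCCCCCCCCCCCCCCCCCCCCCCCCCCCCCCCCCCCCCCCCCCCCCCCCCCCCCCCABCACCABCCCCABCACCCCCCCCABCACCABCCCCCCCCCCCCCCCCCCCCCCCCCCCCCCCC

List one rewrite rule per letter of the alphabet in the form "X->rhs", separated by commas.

  step 4 ⇒ step 5: CCCCCCCCCCCCCCCCCCCCCCCCCCCCCCCCABCACCABCCCCABCACCCCCCCCCCCCCCCC ⇒ CC·CC·CC·CC·CC·CC·CC·CC·CC·CC·CC·CC·CC·CC·CC·CC·CC·CC·CC·CC·CC·CC·CC·CC·CC·CC·CC·CC·CC·CC·CC·CC·AB·CA·CC·AB·CC·CC·AB·CA·CC·CC·CC·CC·AB·CA·CC·AB·CC·CC·CC·CC·CC·CC·CC·CC·CC·CC·CC·CC·CC·CC·CC·CC
    A ↦ AB
    B ↦ CA
    C ↦ CC

A->AB, B->CA, C->CC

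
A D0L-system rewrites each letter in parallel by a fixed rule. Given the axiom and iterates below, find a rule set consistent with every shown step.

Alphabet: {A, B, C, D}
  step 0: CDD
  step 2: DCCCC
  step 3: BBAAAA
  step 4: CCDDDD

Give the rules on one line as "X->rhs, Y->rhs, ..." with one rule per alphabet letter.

A->D, B->C, C->A, D->BB

  step 3 ⇒ step 4: BBAAAA ⇒ C·C·D·D·D·D
    A ↦ D
    B ↦ C
  step 2 ⇒ step 3: DCCCC ⇒ BB·A·A·A·A
    C ↦ A
  step 2 ⇒ step 3: DCCCC ⇒ BB·A·A·A·A
    D ↦ BB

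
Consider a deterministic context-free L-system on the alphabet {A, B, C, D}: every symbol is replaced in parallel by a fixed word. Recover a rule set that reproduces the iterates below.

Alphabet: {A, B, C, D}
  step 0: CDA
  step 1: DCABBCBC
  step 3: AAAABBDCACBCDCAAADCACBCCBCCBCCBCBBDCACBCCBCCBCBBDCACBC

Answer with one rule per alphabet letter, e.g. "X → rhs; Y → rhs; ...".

A->CBC, B->AA, C->DCA, D->BB

  step 0 ⇒ step 1: CDA ⇒ DCA·BB·CBC
    A ↦ CBC
    C ↦ DCA
    D ↦ BB
    B ↦ AA  (constrained at step 1)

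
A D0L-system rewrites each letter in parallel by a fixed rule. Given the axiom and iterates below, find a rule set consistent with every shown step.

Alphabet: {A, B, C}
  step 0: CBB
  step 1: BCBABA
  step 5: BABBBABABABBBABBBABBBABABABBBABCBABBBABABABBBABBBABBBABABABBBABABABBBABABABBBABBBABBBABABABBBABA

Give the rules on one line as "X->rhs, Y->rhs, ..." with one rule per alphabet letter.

A->BB, B->BA, C->BC

  step 0 ⇒ step 1: CBB ⇒ BC·BA·BA
    B ↦ BA
    C ↦ BC
    A ↦ BB  (constrained at step 1)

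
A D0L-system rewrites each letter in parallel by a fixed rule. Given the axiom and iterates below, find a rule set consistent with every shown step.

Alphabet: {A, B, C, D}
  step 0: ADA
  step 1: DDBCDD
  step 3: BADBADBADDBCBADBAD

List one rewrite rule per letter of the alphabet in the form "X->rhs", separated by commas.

  step 0 ⇒ step 1: ADA ⇒ DD·BC·DD
    A ↦ DD
    D ↦ BC
    B ↦ BA  (constrained at step 1)
    C ↦ D  (constrained at step 1)

A->DD, B->BA, C->D, D->BC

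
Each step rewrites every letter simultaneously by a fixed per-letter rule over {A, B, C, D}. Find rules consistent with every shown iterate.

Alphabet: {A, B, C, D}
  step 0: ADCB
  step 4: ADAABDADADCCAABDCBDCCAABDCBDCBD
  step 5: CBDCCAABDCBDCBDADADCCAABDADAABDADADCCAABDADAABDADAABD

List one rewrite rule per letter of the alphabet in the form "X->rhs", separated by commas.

A->C, B->AA, C->AD, D->BD

  step 4 ⇒ step 5: ADAABDADADCCAABDCBDCCAABDCBDCBD ⇒ C·BD·C·C·AA·BD·C·BD·C·BD·AD·AD·C·C·AA·BD·AD·AA·BD·AD·AD·C·C·AA·BD·AD·AA·BD·AD·AA·BD
    A ↦ C
    B ↦ AA
    C ↦ AD
    D ↦ BD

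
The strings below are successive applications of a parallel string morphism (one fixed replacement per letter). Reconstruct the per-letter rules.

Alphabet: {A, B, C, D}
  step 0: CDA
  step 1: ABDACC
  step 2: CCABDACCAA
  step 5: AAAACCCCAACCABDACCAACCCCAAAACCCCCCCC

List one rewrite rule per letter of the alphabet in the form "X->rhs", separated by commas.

A->CC, B->A, C->A, D->BDA

  step 1 ⇒ step 2: ABDACC ⇒ CC·A·BDA·CC·A·A
    A ↦ CC
    B ↦ A
    C ↦ A
    D ↦ BDA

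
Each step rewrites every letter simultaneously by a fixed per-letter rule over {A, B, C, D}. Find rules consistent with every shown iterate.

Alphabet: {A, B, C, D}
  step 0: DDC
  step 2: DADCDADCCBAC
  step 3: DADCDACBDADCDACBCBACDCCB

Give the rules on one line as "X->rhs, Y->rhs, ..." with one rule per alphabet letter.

A->DC, B->AC, C->CB, D->DA

  step 2 ⇒ step 3: DADCDADCCBAC ⇒ DA·DC·DA·CB·DA·DC·DA·CB·CB·AC·DC·CB
    A ↦ DC
    B ↦ AC
    C ↦ CB
    D ↦ DA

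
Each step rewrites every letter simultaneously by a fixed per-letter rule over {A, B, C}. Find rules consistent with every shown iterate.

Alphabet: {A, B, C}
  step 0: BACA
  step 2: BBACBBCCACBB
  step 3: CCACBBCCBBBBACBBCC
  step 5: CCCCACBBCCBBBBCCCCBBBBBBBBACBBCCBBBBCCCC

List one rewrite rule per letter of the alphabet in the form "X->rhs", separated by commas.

  step 2 ⇒ step 3: BBACBBCCACBB ⇒ C·C·AC·BB·C·C·BB·BB·AC·BB·C·C
    A ↦ AC
    B ↦ C
    C ↦ BB

A->AC, B->C, C->BB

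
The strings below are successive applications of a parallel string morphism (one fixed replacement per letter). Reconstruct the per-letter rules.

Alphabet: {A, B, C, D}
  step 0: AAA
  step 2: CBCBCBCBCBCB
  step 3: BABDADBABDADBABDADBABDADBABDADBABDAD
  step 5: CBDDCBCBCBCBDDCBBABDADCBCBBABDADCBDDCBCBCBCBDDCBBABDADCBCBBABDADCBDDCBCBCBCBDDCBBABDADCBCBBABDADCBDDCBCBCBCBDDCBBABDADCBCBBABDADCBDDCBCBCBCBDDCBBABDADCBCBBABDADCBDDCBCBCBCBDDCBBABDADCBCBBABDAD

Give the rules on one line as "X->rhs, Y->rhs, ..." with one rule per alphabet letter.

A->DD, B->DAD, C->BAB, D->CB

  step 2 ⇒ step 3: CBCBCBCBCBCB ⇒ BAB·DAD·BAB·DAD·BAB·DAD·BAB·DAD·BAB·DAD·BAB·DAD
    B ↦ DAD
    C ↦ BAB
    A ↦ DD  (constrained at step 0)
    D ↦ CB  (constrained at step 3)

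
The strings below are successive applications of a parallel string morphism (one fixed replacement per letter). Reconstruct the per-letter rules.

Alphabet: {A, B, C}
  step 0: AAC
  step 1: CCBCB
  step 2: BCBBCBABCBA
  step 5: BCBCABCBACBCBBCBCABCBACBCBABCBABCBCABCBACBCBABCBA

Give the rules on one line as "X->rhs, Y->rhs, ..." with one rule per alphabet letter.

A->C, B->A, C->BCB

  step 1 ⇒ step 2: CCBCB ⇒ BCB·BCB·A·BCB·A
    B ↦ A
    C ↦ BCB
  step 0 ⇒ step 1: AAC ⇒ C·C·BCB
    A ↦ C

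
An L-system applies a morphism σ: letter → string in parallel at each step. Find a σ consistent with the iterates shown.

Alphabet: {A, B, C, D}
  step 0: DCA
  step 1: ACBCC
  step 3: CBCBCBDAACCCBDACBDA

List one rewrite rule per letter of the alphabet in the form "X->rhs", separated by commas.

  step 0 ⇒ step 1: DCA ⇒ A·CB·CC
    A ↦ CC
    C ↦ CB
    D ↦ A
    B ↦ DA  (constrained at step 1)

A->CC, B->DA, C->CB, D->A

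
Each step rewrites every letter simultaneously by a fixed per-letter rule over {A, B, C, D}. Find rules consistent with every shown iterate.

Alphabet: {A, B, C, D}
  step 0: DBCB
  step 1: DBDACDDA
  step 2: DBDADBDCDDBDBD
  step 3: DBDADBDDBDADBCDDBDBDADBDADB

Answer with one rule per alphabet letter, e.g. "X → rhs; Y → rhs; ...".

A->D, B->DA, C->CD, D->DB

  step 2 ⇒ step 3: DBDADBDCDDBDBD ⇒ DB·DA·DB·D·DB·DA·DB·CD·DB·DB·DA·DB·DA·DB
    A ↦ D
    B ↦ DA
    C ↦ CD
    D ↦ DB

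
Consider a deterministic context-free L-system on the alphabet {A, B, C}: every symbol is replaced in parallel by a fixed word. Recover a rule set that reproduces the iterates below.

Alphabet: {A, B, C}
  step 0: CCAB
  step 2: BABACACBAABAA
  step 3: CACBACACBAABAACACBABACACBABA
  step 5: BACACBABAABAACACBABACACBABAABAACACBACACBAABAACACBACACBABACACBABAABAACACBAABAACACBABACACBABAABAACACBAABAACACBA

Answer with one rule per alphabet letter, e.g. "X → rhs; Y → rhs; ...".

A->BA, B->CAC, C->A

  step 2 ⇒ step 3: BABACACBAABAA ⇒ CAC·BA·CAC·BA·A·BA·A·CAC·BA·BA·CAC·BA·BA
    A ↦ BA
    B ↦ CAC
    C ↦ A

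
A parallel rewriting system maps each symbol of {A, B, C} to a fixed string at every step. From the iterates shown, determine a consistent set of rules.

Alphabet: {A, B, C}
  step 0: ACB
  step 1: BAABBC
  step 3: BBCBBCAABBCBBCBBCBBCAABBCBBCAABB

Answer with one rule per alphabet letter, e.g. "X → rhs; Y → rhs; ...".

A->B, B->BBC, C->AA

  step 0 ⇒ step 1: ACB ⇒ B·AA·BBC
    A ↦ B
    B ↦ BBC
    C ↦ AA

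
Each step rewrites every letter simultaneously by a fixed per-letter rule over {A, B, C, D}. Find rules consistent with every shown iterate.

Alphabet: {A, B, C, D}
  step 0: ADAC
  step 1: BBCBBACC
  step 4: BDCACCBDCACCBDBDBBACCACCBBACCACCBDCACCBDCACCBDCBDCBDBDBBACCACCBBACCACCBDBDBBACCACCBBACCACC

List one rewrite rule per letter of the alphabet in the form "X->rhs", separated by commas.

A->BB, B->BD, C->ACC, D->C

  step 0 ⇒ step 1: ADAC ⇒ BB·C·BB·ACC
    A ↦ BB
    C ↦ ACC
    D ↦ C
    B ↦ BD  (constrained at step 1)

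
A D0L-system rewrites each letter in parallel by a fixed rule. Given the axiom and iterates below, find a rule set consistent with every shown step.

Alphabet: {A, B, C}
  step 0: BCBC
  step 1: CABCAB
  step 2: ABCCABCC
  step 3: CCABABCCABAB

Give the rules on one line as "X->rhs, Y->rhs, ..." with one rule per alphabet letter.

  step 2 ⇒ step 3: ABCCABCC ⇒ C·C·AB·AB·C·C·AB·AB
    A ↦ C
    B ↦ C
    C ↦ AB

A->C, B->C, C->AB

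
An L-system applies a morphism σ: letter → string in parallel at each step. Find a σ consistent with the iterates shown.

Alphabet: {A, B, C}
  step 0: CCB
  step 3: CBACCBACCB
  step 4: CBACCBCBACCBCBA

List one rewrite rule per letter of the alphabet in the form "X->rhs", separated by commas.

A->C, B->A, C->CB

  step 3 ⇒ step 4: CBACCBACCB ⇒ CB·A·C·CB·CB·A·C·CB·CB·A
    A ↦ C
    B ↦ A
    C ↦ CB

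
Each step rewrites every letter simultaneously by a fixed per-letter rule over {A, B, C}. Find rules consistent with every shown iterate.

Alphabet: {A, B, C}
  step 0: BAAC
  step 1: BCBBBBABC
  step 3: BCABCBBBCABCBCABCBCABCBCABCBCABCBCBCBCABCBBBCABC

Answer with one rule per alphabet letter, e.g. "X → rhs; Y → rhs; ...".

  step 0 ⇒ step 1: BAAC ⇒ BC·BB·BB·ABC
    A ↦ BB
    B ↦ BC
    C ↦ ABC

A->BB, B->BC, C->ABC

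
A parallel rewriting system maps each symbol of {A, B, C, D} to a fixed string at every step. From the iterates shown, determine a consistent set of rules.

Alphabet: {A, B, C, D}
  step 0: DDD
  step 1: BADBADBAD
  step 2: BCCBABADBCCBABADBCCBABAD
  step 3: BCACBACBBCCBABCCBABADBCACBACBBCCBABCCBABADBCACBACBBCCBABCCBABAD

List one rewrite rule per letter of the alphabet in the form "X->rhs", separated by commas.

A->CBA, B->BC, C->ACB, D->BAD

  step 2 ⇒ step 3: BCCBABADBCCBABADBCCBABAD ⇒ BC·ACB·ACB·BC·CBA·BC·CBA·BAD·BC·ACB·ACB·BC·CBA·BC·CBA·BAD·BC·ACB·ACB·BC·CBA·BC·CBA·BAD
    A ↦ CBA
    B ↦ BC
    C ↦ ACB
    D ↦ BAD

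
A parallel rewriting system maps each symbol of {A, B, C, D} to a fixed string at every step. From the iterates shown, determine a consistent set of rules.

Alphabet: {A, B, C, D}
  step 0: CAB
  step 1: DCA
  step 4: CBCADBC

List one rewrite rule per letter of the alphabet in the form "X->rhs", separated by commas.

A->C, B->A, C->D, D->BC

  step 0 ⇒ step 1: CAB ⇒ D·C·A
    A ↦ C
    B ↦ A
    C ↦ D
    D ↦ BC  (constrained at step 1)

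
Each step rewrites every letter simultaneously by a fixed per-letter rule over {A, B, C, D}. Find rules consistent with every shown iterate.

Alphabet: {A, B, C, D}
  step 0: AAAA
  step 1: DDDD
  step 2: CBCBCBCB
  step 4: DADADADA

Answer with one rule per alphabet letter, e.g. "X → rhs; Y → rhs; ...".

A->D, B->C, C->A, D->CB

  step 1 ⇒ step 2: DDDD ⇒ CB·CB·CB·CB
    D ↦ CB
  step 0 ⇒ step 1: AAAA ⇒ D·D·D·D
    A ↦ D
    B ↦ C  (constrained at step 2)
    C ↦ A  (constrained at step 2)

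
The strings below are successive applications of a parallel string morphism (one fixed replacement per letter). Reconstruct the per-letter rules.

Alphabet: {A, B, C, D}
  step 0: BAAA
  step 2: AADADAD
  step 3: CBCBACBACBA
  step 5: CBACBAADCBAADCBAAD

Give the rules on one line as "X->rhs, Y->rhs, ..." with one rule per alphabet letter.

A->CB, B->D, C->A, D->A

  step 2 ⇒ step 3: AADADAD ⇒ CB·CB·A·CB·A·CB·A
    A ↦ CB
    D ↦ A
    B ↦ D  (constrained at step 0)
    C ↦ A  (constrained at step 3)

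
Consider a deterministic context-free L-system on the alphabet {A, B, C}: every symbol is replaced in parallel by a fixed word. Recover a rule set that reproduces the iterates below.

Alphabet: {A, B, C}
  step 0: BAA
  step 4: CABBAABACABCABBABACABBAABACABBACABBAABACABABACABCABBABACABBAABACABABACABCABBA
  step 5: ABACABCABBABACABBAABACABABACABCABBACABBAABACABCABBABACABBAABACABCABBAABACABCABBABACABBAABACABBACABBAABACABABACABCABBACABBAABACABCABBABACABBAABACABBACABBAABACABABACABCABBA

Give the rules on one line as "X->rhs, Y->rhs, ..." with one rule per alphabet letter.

A->BA, B->CAB, C->A

  step 4 ⇒ step 5: CABBAABACABCABBABACABBAABACABBACABBAABACABABACABCABBABACABBAABACABABACABCABBA ⇒ A·BA·CAB·CAB·BA·BA·CAB·BA·A·BA·CAB·A·BA·CAB·CAB·BA·CAB·BA·A·BA·CAB·CAB·BA·BA·CAB·BA·A·BA·CAB·CAB·BA·A·BA·CAB·CAB·BA·BA·CAB·BA·A·BA·CAB·BA·CAB·BA·A·BA·CAB·A·BA·CAB·CAB·BA·CAB·BA·A·BA·CAB·CAB·BA·BA·CAB·BA·A·BA·CAB·BA·CAB·BA·A·BA·CAB·A·BA·CAB·CAB·BA
    A ↦ BA
    B ↦ CAB
    C ↦ A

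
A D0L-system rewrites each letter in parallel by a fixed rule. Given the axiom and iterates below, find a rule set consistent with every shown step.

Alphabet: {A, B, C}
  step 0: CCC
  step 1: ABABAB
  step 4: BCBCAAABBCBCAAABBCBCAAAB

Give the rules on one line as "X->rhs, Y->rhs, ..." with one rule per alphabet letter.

  step 0 ⇒ step 1: CCC ⇒ AB·AB·AB
    C ↦ AB
    A ↦ BC  (constrained at step 1)
    B ↦ A  (constrained at step 1)

A->BC, B->A, C->AB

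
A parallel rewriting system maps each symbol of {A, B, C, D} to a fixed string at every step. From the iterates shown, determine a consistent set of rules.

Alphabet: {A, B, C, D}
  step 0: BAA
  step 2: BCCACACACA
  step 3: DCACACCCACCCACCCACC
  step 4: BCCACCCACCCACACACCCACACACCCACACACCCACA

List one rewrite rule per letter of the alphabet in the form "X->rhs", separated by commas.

A->CC, B->D, C->CA, D->BC

  step 3 ⇒ step 4: DCACACCCACCCACCCACC ⇒ BC·CA·CC·CA·CC·CA·CA·CA·CC·CA·CA·CA·CC·CA·CA·CA·CC·CA·CA
    A ↦ CC
    C ↦ CA
    D ↦ BC
  step 2 ⇒ step 3: BCCACACACA ⇒ D·CA·CA·CC·CA·CC·CA·CC·CA·CC
    B ↦ D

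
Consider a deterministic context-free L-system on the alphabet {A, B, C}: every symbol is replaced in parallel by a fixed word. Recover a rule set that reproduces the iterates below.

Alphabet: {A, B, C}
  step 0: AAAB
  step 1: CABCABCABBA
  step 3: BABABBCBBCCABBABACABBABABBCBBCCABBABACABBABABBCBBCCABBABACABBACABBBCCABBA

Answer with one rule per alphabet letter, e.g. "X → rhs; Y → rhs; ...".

  step 0 ⇒ step 1: AAAB ⇒ CAB·CAB·CAB·BA
    A ↦ CAB
    B ↦ BA
    C ↦ BBC  (constrained at step 1)

A->CAB, B->BA, C->BBC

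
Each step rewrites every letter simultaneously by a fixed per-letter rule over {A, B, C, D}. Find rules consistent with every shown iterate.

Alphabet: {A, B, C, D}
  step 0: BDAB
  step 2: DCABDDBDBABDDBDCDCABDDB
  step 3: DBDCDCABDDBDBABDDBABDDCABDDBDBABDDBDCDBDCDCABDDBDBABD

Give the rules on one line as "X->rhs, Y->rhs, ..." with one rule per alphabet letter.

  step 2 ⇒ step 3: DCABDDBDBABDDBDCDCABDDB ⇒ DB·DC·DC·ABD·DB·DB·ABD·DB·ABD·DC·ABD·DB·DB·ABD·DB·DC·DB·DC·DC·ABD·DB·DB·ABD
    A ↦ DC
    B ↦ ABD
    C ↦ DC
    D ↦ DB

A->DC, B->ABD, C->DC, D->DB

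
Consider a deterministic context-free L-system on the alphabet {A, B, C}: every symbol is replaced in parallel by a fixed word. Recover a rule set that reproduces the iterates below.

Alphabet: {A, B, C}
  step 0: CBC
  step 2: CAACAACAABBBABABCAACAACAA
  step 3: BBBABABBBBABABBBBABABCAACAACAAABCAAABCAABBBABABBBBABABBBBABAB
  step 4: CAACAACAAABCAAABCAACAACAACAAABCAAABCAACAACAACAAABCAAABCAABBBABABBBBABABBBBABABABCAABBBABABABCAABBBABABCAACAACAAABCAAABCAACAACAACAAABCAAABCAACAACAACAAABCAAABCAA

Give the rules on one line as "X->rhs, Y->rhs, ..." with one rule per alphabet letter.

  step 3 ⇒ step 4: BBBABABBBBABABBBBABABCAACAACAAABCAAABCAABBBABABBBBABABBBBABAB ⇒ CAA·CAA·CAA·AB·CAA·AB·CAA·CAA·CAA·CAA·AB·CAA·AB·CAA·CAA·CAA·CAA·AB·CAA·AB·CAA·BBB·AB·AB·BBB·AB·AB·BBB·AB·AB·AB·CAA·BBB·AB·AB·AB·CAA·BBB·AB·AB·CAA·CAA·CAA·AB·CAA·AB·CAA·CAA·CAA·CAA·AB·CAA·AB·CAA·CAA·CAA·CAA·AB·CAA·AB·CAA
    A ↦ AB
    B ↦ CAA
    C ↦ BBB

A->AB, B->CAA, C->BBB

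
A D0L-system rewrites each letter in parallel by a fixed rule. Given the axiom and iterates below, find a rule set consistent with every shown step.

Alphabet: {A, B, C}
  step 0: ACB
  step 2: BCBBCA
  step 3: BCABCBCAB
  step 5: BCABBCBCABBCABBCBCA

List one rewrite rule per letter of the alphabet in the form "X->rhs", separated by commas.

  step 2 ⇒ step 3: BCBBCA ⇒ BC·A·BC·BC·A·B
    A ↦ B
    B ↦ BC
    C ↦ A

A->B, B->BC, C->A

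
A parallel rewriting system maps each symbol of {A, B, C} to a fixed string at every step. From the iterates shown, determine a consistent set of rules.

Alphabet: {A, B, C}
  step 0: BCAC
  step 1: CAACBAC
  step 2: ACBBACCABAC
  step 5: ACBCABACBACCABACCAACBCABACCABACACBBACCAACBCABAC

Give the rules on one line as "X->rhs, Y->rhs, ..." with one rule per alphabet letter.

  step 1 ⇒ step 2: CAACBAC ⇒ AC·B·B·AC·CA·B·AC
    A ↦ B
    B ↦ CA
    C ↦ AC

A->B, B->CA, C->AC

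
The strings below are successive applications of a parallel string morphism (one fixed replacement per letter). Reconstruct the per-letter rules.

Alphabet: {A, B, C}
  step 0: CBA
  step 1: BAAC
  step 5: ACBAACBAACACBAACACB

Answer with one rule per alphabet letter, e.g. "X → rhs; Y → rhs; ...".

  step 0 ⇒ step 1: CBA ⇒ B·A·AC
    A ↦ AC
    B ↦ A
    C ↦ B

A->AC, B->A, C->B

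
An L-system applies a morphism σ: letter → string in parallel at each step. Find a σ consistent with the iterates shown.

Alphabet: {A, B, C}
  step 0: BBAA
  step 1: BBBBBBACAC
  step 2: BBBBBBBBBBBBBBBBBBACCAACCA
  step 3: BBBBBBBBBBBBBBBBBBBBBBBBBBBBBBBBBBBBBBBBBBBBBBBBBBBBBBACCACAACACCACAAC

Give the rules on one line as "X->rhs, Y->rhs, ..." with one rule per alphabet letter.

A->AC, B->BBB, C->CA

  step 2 ⇒ step 3: BBBBBBBBBBBBBBBBBBACCAACCA ⇒ BBB·BBB·BBB·BBB·BBB·BBB·BBB·BBB·BBB·BBB·BBB·BBB·BBB·BBB·BBB·BBB·BBB·BBB·AC·CA·CA·AC·AC·CA·CA·AC
    A ↦ AC
    B ↦ BBB
    C ↦ CA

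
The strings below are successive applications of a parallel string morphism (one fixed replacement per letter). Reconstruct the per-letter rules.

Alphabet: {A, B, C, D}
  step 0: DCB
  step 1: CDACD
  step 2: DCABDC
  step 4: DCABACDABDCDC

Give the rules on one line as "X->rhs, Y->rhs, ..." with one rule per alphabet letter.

A->AB, B->ACD, C->D, D->C

  step 1 ⇒ step 2: CDACD ⇒ D·C·AB·D·C
    A ↦ AB
    C ↦ D
    D ↦ C
  step 0 ⇒ step 1: DCB ⇒ C·D·ACD
    B ↦ ACD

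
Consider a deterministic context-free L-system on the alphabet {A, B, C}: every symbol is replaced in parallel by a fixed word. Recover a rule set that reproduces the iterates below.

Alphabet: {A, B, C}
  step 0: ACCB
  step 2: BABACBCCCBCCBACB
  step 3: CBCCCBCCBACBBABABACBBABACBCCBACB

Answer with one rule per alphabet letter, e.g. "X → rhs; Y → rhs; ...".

A->CC, B->CB, C->BA

  step 2 ⇒ step 3: BABACBCCCBCCBACB ⇒ CB·CC·CB·CC·BA·CB·BA·BA·BA·CB·BA·BA·CB·CC·BA·CB
    A ↦ CC
    B ↦ CB
    C ↦ BA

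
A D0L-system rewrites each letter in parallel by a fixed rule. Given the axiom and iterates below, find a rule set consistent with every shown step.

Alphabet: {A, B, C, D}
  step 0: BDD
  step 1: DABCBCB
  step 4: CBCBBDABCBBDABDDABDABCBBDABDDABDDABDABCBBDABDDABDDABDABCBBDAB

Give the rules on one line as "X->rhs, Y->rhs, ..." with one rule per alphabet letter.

A->B, B->DAB, C->D, D->CB

  step 0 ⇒ step 1: BDD ⇒ DAB·CB·CB
    B ↦ DAB
    D ↦ CB
    A ↦ B  (constrained at step 1)
    C ↦ D  (constrained at step 1)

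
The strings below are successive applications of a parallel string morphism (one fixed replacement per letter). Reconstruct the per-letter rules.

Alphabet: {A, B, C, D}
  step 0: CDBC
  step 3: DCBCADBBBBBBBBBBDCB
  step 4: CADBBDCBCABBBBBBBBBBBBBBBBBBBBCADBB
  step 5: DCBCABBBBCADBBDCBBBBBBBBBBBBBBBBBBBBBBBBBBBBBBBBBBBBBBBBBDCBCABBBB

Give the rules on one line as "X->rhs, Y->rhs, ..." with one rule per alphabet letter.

  step 4 ⇒ step 5: CADBBDCBCABBBBBBBBBBBBBBBBBBBBCADBB ⇒ D·CB·CA·BB·BB·CA·D·BB·D·CB·BB·BB·BB·BB·BB·BB·BB·BB·BB·BB·BB·BB·BB·BB·BB·BB·BB·BB·BB·BB·D·CB·CA·BB·BB
    A ↦ CB
    B ↦ BB
    C ↦ D
    D ↦ CA

A->CB, B->BB, C->D, D->CA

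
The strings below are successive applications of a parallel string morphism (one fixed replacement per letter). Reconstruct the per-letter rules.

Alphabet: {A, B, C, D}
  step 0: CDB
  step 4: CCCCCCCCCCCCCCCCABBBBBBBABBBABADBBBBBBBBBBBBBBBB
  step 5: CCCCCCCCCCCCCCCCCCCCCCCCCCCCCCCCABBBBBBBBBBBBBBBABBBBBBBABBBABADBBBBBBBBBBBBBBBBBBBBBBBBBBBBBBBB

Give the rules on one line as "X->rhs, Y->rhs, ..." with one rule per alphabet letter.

A->AB, B->BB, C->CC, D->AD

  step 4 ⇒ step 5: CCCCCCCCCCCCCCCCABBBBBBBABBBABADBBBBBBBBBBBBBBBB ⇒ CC·CC·CC·CC·CC·CC·CC·CC·CC·CC·CC·CC·CC·CC·CC·CC·AB·BB·BB·BB·BB·BB·BB·BB·AB·BB·BB·BB·AB·BB·AB·AD·BB·BB·BB·BB·BB·BB·BB·BB·BB·BB·BB·BB·BB·BB·BB·BB
    A ↦ AB
    B ↦ BB
    C ↦ CC
    D ↦ AD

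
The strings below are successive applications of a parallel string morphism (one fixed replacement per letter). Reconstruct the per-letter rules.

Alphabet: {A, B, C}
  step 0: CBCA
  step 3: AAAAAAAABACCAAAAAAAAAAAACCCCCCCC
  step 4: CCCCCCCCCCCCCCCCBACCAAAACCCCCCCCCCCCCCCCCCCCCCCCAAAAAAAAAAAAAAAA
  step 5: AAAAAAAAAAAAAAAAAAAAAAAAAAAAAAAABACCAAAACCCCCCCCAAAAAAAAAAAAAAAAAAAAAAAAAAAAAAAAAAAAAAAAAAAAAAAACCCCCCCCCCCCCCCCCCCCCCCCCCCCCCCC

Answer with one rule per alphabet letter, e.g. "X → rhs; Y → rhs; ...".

A->CC, B->BA, C->AA

  step 4 ⇒ step 5: CCCCCCCCCCCCCCCCBACCAAAACCCCCCCCCCCCCCCCCCCCCCCCAAAAAAAAAAAAAAAA ⇒ AA·AA·AA·AA·AA·AA·AA·AA·AA·AA·AA·AA·AA·AA·AA·AA·BA·CC·AA·AA·CC·CC·CC·CC·AA·AA·AA·AA·AA·AA·AA·AA·AA·AA·AA·AA·AA·AA·AA·AA·AA·AA·AA·AA·AA·AA·AA·AA·CC·CC·CC·CC·CC·CC·CC·CC·CC·CC·CC·CC·CC·CC·CC·CC
    A ↦ CC
    B ↦ BA
    C ↦ AA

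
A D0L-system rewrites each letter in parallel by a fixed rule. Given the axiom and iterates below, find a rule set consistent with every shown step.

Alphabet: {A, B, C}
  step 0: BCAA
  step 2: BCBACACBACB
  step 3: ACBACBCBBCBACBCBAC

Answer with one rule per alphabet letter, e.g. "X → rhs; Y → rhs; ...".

  step 2 ⇒ step 3: BCBACACBACB ⇒ AC·B·AC·BC·B·BC·B·AC·BC·B·AC
    A ↦ BC
    B ↦ AC
    C ↦ B

A->BC, B->AC, C->B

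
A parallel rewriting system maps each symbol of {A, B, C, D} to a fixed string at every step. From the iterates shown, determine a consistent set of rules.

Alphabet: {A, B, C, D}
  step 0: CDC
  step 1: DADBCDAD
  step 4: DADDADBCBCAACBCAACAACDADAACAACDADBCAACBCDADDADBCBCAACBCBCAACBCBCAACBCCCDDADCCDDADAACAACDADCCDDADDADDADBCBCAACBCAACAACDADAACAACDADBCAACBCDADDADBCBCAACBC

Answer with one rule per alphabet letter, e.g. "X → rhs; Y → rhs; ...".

A->AAC, B->CCD, C->DAD, D->BC

  step 0 ⇒ step 1: CDC ⇒ DAD·BC·DAD
    C ↦ DAD
    D ↦ BC
    A ↦ AAC  (constrained at step 1)
    B ↦ CCD  (constrained at step 1)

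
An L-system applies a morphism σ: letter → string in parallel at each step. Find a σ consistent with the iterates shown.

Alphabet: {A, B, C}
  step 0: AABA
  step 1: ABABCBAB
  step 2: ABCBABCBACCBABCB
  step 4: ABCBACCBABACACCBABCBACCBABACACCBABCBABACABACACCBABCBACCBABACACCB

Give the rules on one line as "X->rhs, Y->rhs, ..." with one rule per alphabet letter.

A->AB, B->CB, C->AC

  step 1 ⇒ step 2: ABABCBAB ⇒ AB·CB·AB·CB·AC·CB·AB·CB
    A ↦ AB
    B ↦ CB
    C ↦ AC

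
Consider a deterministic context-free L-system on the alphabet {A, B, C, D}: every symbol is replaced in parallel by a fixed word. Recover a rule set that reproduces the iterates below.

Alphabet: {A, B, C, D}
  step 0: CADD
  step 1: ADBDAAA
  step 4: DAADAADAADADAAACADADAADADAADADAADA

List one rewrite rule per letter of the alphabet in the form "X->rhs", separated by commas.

  step 0 ⇒ step 1: CADD ⇒ ADB·DA·A·A
    A ↦ DA
    C ↦ ADB
    D ↦ A
    B ↦ AC  (constrained at step 1)

A->DA, B->AC, C->ADB, D->A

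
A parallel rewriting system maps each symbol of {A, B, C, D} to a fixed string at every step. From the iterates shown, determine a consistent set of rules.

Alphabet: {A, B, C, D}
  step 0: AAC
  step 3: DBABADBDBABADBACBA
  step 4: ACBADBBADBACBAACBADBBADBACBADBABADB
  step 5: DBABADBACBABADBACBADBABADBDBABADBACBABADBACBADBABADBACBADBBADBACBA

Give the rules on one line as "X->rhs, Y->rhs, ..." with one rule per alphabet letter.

  step 4 ⇒ step 5: ACBADBBADBACBAACBADBBADBACBADBABADB ⇒ DB·A·BA·DB·AC·BA·BA·DB·AC·BA·DB·A·BA·DB·DB·A·BA·DB·AC·BA·BA·DB·AC·BA·DB·A·BA·DB·AC·BA·DB·BA·DB·AC·BA
    A ↦ DB
    B ↦ BA
    C ↦ A
    D ↦ AC

A->DB, B->BA, C->A, D->AC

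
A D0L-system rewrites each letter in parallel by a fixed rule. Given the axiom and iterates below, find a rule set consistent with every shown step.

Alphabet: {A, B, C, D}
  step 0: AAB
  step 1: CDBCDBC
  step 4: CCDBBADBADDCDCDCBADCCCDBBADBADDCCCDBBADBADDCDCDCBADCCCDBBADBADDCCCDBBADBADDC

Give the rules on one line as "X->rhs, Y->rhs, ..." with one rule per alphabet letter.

  step 0 ⇒ step 1: AAB ⇒ CDB·CDB·C
    A ↦ CDB
    B ↦ C
    C ↦ DC  (constrained at step 1)
    D ↦ BAD  (constrained at step 1)

A->CDB, B->C, C->DC, D->BAD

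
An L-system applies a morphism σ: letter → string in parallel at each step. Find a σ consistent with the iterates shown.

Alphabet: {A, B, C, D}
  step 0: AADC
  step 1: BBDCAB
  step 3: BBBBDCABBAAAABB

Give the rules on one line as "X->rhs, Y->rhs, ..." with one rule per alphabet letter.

A->B, B->AA, C->AB, D->DC

  step 0 ⇒ step 1: AADC ⇒ B·B·DC·AB
    A ↦ B
    C ↦ AB
    D ↦ DC
    B ↦ AA  (constrained at step 1)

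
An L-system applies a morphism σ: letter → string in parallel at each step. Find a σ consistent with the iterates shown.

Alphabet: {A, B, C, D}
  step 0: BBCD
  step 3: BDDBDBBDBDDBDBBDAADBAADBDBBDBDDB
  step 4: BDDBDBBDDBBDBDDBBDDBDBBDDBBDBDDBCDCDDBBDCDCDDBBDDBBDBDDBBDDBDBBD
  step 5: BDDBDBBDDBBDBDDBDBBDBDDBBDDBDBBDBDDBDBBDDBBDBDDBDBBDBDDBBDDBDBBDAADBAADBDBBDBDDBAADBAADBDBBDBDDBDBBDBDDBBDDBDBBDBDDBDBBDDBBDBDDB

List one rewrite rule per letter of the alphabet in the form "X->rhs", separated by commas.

A->CD, B->BD, C->AA, D->DB

  step 4 ⇒ step 5: BDDBDBBDDBBDBDDBBDDBDBBDDBBDBDDBCDCDDBBDCDCDDBBDDBBDBDDBBDDBDBBD ⇒ BD·DB·DB·BD·DB·BD·BD·DB·DB·BD·BD·DB·BD·DB·DB·BD·BD·DB·DB·BD·DB·BD·BD·DB·DB·BD·BD·DB·BD·DB·DB·BD·AA·DB·AA·DB·DB·BD·BD·DB·AA·DB·AA·DB·DB·BD·BD·DB·DB·BD·BD·DB·BD·DB·DB·BD·BD·DB·DB·BD·DB·BD·BD·DB
    B ↦ BD
    C ↦ AA
    D ↦ DB
  step 3 ⇒ step 4: BDDBDBBDBDDBDBBDAADBAADBDBBDBDDB ⇒ BD·DB·DB·BD·DB·BD·BD·DB·BD·DB·DB·BD·DB·BD·BD·DB·CD·CD·DB·BD·CD·CD·DB·BD·DB·BD·BD·DB·BD·DB·DB·BD
    A ↦ CD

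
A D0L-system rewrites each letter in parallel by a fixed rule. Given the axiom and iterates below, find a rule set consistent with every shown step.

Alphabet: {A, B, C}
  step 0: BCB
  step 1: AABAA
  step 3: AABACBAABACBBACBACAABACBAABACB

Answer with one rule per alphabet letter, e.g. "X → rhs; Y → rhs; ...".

  step 0 ⇒ step 1: BCB ⇒ AA·B·AA
    B ↦ AA
    C ↦ B
    A ↦ BAC  (constrained at step 1)

A->BAC, B->AA, C->B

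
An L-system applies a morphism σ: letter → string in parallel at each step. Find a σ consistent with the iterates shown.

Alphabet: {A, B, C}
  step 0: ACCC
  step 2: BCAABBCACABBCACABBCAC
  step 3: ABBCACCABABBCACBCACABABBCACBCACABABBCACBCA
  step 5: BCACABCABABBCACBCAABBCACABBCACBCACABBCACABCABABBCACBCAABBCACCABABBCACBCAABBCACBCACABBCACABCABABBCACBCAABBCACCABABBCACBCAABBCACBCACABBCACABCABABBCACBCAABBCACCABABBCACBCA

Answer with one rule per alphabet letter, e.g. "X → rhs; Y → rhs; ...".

A->C, B->AB, C->BCA

  step 2 ⇒ step 3: BCAABBCACABBCACABBCAC ⇒ AB·BCA·C·C·AB·AB·BCA·C·BCA·C·AB·AB·BCA·C·BCA·C·AB·AB·BCA·C·BCA
    A ↦ C
    B ↦ AB
    C ↦ BCA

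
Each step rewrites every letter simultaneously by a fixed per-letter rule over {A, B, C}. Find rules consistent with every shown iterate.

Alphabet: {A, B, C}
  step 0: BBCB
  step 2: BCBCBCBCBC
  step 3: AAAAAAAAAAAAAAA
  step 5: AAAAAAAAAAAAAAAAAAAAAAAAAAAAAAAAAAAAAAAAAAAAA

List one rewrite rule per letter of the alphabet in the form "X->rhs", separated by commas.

A->BC, B->A, C->AA

  step 2 ⇒ step 3: BCBCBCBCBC ⇒ A·AA·A·AA·A·AA·A·AA·A·AA
    B ↦ A
    C ↦ AA
    A ↦ BC  (constrained at step 3)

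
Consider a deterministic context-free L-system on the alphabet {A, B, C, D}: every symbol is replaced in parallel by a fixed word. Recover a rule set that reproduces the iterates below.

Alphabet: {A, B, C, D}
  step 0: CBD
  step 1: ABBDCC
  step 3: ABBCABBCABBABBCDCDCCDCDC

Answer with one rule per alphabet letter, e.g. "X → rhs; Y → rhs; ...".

  step 0 ⇒ step 1: CBD ⇒ ABB·DC·C
    B ↦ DC
    C ↦ ABB
    D ↦ C
    A ↦ C  (constrained at step 1)

A->C, B->DC, C->ABB, D->C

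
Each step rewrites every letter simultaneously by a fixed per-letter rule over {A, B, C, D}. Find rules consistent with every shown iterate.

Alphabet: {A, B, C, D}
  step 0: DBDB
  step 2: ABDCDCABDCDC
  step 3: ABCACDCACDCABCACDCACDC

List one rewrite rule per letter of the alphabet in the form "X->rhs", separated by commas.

A->AB, B->C, C->DC, D->AC

  step 2 ⇒ step 3: ABDCDCABDCDC ⇒ AB·C·AC·DC·AC·DC·AB·C·AC·DC·AC·DC
    A ↦ AB
    B ↦ C
    C ↦ DC
    D ↦ AC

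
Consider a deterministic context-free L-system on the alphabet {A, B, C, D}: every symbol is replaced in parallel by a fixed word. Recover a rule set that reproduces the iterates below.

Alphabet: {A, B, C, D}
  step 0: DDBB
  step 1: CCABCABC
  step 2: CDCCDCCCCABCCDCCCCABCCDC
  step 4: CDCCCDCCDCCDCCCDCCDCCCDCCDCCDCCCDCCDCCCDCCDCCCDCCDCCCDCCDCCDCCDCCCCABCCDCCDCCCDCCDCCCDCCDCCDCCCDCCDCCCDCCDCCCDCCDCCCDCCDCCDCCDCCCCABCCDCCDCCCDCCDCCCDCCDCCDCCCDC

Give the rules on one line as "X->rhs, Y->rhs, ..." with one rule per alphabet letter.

A->CCC, B->ABC, C->CDC, D->C

  step 1 ⇒ step 2: CCABCABC ⇒ CDC·CDC·CCC·ABC·CDC·CCC·ABC·CDC
    A ↦ CCC
    B ↦ ABC
    C ↦ CDC
  step 0 ⇒ step 1: DDBB ⇒ C·C·ABC·ABC
    D ↦ C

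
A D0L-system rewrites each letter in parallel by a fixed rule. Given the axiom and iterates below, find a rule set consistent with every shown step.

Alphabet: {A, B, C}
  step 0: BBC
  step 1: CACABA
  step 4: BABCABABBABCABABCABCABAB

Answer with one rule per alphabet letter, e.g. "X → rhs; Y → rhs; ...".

  step 0 ⇒ step 1: BBC ⇒ CA·CA·BA
    B ↦ CA
    C ↦ BA
    A ↦ B  (constrained at step 1)

A->B, B->CA, C->BA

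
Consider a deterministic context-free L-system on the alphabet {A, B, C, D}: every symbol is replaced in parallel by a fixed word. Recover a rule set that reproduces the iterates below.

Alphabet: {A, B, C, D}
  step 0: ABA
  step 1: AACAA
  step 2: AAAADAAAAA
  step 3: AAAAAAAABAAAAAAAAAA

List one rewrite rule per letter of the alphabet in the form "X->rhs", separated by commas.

  step 2 ⇒ step 3: AAAADAAAAA ⇒ AA·AA·AA·AA·B·AA·AA·AA·AA·AA
    A ↦ AA
    D ↦ B
  step 0 ⇒ step 1: ABA ⇒ AA·C·AA
    B ↦ C
  step 1 ⇒ step 2: AACAA ⇒ AA·AA·DA·AA·AA
    C ↦ DA

A->AA, B->C, C->DA, D->B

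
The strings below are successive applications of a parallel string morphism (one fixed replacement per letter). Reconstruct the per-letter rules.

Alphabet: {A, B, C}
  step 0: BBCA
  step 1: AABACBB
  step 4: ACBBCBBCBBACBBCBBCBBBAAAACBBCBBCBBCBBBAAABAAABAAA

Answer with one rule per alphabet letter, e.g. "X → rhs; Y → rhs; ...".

A->CBB, B->A, C->BA

  step 0 ⇒ step 1: BBCA ⇒ A·A·BA·CBB
    A ↦ CBB
    B ↦ A
    C ↦ BA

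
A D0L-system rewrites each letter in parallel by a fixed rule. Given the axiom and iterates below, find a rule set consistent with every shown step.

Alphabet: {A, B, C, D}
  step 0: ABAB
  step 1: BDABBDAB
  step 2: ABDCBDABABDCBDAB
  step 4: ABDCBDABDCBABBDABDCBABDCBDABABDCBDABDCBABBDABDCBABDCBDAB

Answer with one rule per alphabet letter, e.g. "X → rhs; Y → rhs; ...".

A->BD, B->AB, C->B, D->DC

  step 1 ⇒ step 2: BDABBDAB ⇒ AB·DC·BD·AB·AB·DC·BD·AB
    A ↦ BD
    B ↦ AB
    D ↦ DC
    C ↦ B  (constrained at step 2)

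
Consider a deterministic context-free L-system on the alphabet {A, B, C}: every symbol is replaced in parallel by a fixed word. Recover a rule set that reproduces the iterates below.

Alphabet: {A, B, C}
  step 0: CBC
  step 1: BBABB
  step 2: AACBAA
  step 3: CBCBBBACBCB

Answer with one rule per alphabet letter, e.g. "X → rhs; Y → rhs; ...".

A->CB, B->A, C->BB

  step 2 ⇒ step 3: AACBAA ⇒ CB·CB·BB·A·CB·CB
    A ↦ CB
    B ↦ A
    C ↦ BB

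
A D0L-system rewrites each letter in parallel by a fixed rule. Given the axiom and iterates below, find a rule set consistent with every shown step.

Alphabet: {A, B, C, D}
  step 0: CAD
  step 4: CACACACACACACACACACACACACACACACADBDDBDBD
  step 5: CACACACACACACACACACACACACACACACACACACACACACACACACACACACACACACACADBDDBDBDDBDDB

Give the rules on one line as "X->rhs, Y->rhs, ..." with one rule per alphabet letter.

A->CA, B->D, C->CA, D->DB

  step 4 ⇒ step 5: CACACACACACACACACACACACACACACACADBDDBDBD ⇒ CA·CA·CA·CA·CA·CA·CA·CA·CA·CA·CA·CA·CA·CA·CA·CA·CA·CA·CA·CA·CA·CA·CA·CA·CA·CA·CA·CA·CA·CA·CA·CA·DB·D·DB·DB·D·DB·D·DB
    A ↦ CA
    B ↦ D
    C ↦ CA
    D ↦ DB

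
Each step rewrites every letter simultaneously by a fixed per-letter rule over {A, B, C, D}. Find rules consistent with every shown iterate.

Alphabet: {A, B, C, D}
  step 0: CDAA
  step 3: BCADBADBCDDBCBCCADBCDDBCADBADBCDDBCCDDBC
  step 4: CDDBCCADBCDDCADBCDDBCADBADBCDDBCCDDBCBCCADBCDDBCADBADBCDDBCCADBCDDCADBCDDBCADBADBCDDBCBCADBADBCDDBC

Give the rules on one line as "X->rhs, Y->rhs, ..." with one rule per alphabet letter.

A->C, B->CDD, C->BC, D->ADB

  step 3 ⇒ step 4: BCADBADBCDDBCBCCADBCDDBCADBADBCDDBCCDDBC ⇒ CDD·BC·C·ADB·CDD·C·ADB·CDD·BC·ADB·ADB·CDD·BC·CDD·BC·BC·C·ADB·CDD·BC·ADB·ADB·CDD·BC·C·ADB·CDD·C·ADB·CDD·BC·ADB·ADB·CDD·BC·BC·ADB·ADB·CDD·BC
    A ↦ C
    B ↦ CDD
    C ↦ BC
    D ↦ ADB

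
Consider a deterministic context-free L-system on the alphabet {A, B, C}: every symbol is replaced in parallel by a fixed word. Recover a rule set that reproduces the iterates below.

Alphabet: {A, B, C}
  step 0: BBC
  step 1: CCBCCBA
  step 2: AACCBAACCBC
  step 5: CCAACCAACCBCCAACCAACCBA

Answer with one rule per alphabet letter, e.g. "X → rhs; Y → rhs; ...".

  step 1 ⇒ step 2: CCBCCBA ⇒ A·A·CCB·A·A·CCB·C
    A ↦ C
    B ↦ CCB
    C ↦ A

A->C, B->CCB, C->A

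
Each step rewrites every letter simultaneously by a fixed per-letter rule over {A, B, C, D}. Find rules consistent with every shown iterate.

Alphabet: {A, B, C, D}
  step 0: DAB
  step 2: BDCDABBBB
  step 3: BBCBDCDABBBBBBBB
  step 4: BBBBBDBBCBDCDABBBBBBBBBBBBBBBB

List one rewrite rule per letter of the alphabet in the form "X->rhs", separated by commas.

  step 3 ⇒ step 4: BBCBDCDABBBBBBBB ⇒ BB·BB·BD·BB·C·BD·C·DA·BB·BB·BB·BB·BB·BB·BB·BB
    A ↦ DA
    B ↦ BB
    C ↦ BD
    D ↦ C

A->DA, B->BB, C->BD, D->C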